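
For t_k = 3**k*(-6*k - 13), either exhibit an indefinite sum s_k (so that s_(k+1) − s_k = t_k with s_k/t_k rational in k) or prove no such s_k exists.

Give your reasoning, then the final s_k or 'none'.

s_k = 3**k*(-3*k - 2)

Compute t_(k+1)/t_k: get 3*(6*k + 19)/(6*k + 13).
So A=3 and B=1, with C=k + 13/6.
Key eq: (3)·f(k+1) = (1)·f(k) + (k + 13/6).
Degrees (0,0,1) ⇒ d ≤ 1.
Solving with deg f ≤ 1: f(k) = (3*k + 2)/6.
R(k) = B(k−1)·f(k)/C(k) = (3*k + 2)/(6*k + 13); s_k = R·t_k = 3**k*(-3*k - 2).
Check: Δs_k = 3**k*(-6*k - 13). ✓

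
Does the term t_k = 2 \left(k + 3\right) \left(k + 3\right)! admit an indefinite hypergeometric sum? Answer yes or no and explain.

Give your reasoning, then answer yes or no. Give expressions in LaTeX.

Yes. s_k = 2 \left(k + 3\right)!.

The ratio is (k + 4)**2/(k + 3).
So A=k + 4 and B=1, with C=k + 3.
Key eq: (k + 4)·f(k+1) = (1)·f(k) + (k + 3).
From deg A=1, deg B=0, deg C=1: d=0.
Match coefficients ⇒ f(k) = 1.
R(k) = B(k−1)·f(k)/C(k) = 1/(k + 3); s_k = R·t_k = 2*factorial(k + 3).
s_(k+1) − s_k = 2*(k + 3)*factorial(k + 3) = t_k.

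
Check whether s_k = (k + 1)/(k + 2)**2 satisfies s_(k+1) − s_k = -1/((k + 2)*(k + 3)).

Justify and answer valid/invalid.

Invalid: residual (2*k + 5)/(k**4 + 10*k**3 + 37*k**2 + 60*k + 36) ≠ 0.

s_(k+1) = (k + 2)/(k + 3)**2
s_(k+1) − s_k = (-(k + 1)*(k + 3)**2 + (k + 2)**3)/((k + 2)**2*(k + 3)**2)
(s_(k+1) − s_k) − t_k = (2*k + 5)/(k**4 + 10*k**3 + 37*k**2 + 60*k + 36)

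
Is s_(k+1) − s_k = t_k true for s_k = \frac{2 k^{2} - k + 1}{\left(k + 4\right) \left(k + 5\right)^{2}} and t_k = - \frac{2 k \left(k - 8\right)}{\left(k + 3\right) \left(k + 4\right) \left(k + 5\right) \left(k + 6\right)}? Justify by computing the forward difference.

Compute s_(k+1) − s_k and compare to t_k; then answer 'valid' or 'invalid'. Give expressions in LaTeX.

Invalid: residual \frac{2 \left(4 k^{3} + 5 k^{2} - 85 k + 6\right)}{k^{6} + 29 k^{5} + 347 k^{4} + 2191 k^{3} + 7692 k^{2} + 14220 k + 10800} ≠ 0.

s_(k+1) = (-k + 2*(k + 1)**2)/((k + 5)*(k + 6)**2)
s_(k+1) − s_k = 2*(-k**3 + 4*k**2 + 51*k + 2)/(k**5 + 26*k**4 + 269*k**3 + 1384*k**2 + 3540*k + 3600)
(s_(k+1) − s_k) − t_k = 2*(4*k**3 + 5*k**2 - 85*k + 6)/(k**6 + 29*k**5 + 347*k**4 + 2191*k**3 + 7692*k**2 + 14220*k + 10800)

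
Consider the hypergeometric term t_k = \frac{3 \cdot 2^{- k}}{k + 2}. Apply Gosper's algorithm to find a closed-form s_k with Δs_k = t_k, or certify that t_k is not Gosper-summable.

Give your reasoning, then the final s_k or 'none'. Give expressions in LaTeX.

none (Gosper's algorithm certifies no s_k)

t_(k+1)/t_k = (k + 2)/(2*(k + 3)).
A = k/2 + 1, B = k + 3, C = 1.
Key eq: (k/2 + 1)·f(k+1) = (k + 2)·f(k) + (1).
Bound: deg f ≤ -1.
Bound -1 < 0, so the key equation has no polynomial solution.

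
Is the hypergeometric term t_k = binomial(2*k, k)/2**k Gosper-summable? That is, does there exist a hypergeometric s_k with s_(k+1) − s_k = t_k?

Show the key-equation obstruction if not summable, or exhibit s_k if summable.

No — negative degree bound, so no certificate f.

Step 1: r(k) = (2*k + 1)/(k + 1).
A = 2*k + 1, B = k + 1, C = 1.
f must satisfy (2*k + 1)·f(k+1) − (k)·f(k) = 1.
deg f ≤ -1 (via 1,1,0).
d = -1 < 0 ⇒ no nonzero polynomial f; not summable.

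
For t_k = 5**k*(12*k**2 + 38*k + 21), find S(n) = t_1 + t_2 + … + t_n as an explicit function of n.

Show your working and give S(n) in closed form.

r(k) = 5*(12*k**2 + 62*k + 71)/(12*k**2 + 38*k + 21) after simplifying.
Gosper form: A/B · C(k+1)/C(k) with A=5, B=1, C=k**2 + 19*k/6 + 7/4.
Set up (5)·f(k+1) − (1)·f(k) − (k**2 + 19*k/6 + 7/4) = 0.
d = 2 from the (0,0,2) case.
Solving with deg f ≤ 2: f(k) = (k + 1)*(3*k - 1)/12.
R(k) = B(k−1)·f(k)/C(k) = (k + 1)*(3*k - 1)/(12*k**2 + 38*k + 21); s_k = R·t_k = 5**k*(3*k**2 + 2*k - 1).
Verify: 5**k*(12*k**2 + 38*k + 21) matches t_k.
s_(n+1) = 5**(n + 1)*(3*n**2 + 8*n + 4) and s_(1) = 20, so S(n) = 15*5**n*n**2 + 40*5**n*n + 20*5**n - 20.

S(n) = 15*5**n*n**2 + 40*5**n*n + 20*5**n - 20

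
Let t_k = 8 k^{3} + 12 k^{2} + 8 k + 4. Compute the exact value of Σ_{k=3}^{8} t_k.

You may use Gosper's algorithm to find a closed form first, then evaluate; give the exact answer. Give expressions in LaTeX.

Compute t_(k+1)/t_k: get (2*k**3 + 9*k**2 + 14*k + 8)/(2*k**3 + 3*k**2 + 2*k + 1).
Normal form (A,B,C) = (1, 1, k**3 + 3*k**2/2 + k + 1/2).
f must satisfy (1)·f(k+1) − (1)·f(k) = k**3 + 3*k**2/2 + k + 1/2.
deg f ≤ 4 (via 0,0,3).
Solving with deg f ≤ 4: f(k) = k*(k + 1)*(k**2 - k + 1)/4.
So s_k = (B(k−1)f/C)·t_k = (k*(k**2 - k + 1)/(2*(2*k**2 + k + 1)))·t_k = 2*k*(k**3 + 1).
Check: Δs_k = 8*k**3 + 12*k**2 + 8*k + 4. ✓
Telescoping: Σ = s_(9) − s_(3) = 13140 − (168) = 12972.

Σ = 12972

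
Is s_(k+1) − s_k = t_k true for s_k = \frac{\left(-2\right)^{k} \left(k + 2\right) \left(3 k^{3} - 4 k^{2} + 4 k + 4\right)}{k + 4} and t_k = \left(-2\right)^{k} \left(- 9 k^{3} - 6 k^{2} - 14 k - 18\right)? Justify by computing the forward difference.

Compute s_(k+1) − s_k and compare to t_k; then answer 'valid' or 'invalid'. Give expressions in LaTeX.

s_(k+1) = (-2)**(k + 1)*(3*k**4 + 14*k**3 + 20*k**2 + 22*k + 21)/(k + 5)
s_(k+1) − s_k = (-2)**k*(-9*k**5 - 69*k**4 - 158*k**3 - 196*k**2 - 286*k - 208)/(k**2 + 9*k + 20)
(s_(k+1) − s_k) − t_k = 2*(-2)**k*(9*k**4 + 45*k**3 + 34*k**2 + 78*k + 76)/(k**2 + 9*k + 20)

Invalid: residual \frac{2 \left(-2\right)^{k} \left(9 k^{4} + 45 k^{3} + 34 k^{2} + 78 k + 76\right)}{k^{2} + 9 k + 20} ≠ 0.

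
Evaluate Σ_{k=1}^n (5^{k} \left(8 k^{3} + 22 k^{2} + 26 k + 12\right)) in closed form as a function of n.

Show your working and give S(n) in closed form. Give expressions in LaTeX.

S(n) = 10 \cdot 5^{n} n^{3} + 20 \cdot 5^{n} n^{2} + 30 \cdot 5^{n} n + 10 \cdot 5^{n} - 10

r(k) = 5*(4*k**3 + 23*k**2 + 47*k + 34)/(4*k**3 + 11*k**2 + 13*k + 6) after simplifying.
A = 5, B = 1, C = k**3 + 11*k**2/4 + 13*k/4 + 3/2.
Key eq: (5)·f(k+1) = (1)·f(k) + (k**3 + 11*k**2/4 + 13*k/4 + 3/2).
Degrees (0,0,3) ⇒ d ≤ 3.
Solving with deg f ≤ 3: f(k) = (k**3 - k**2 + 2*k - 1)/4.
Certificate R = B(k−1)f/C = (k**3 - k**2 + 2*k - 1)/((k + 1)*(4*k**2 + 7*k + 6)) gives s_k = 2*5**k*(k**3 - k**2 + 2*k - 1).
s_(k+1) − s_k = 5**k*(8*k**3 + 22*k**2 + 26*k + 12) = t_k.
Σ_(k=1)^n t_k = s_(n+1) − s_(1) = (10*5**n*(n**3 + 2*n**2 + 3*n + 1)) − (10), i.e. 10*5**n*n**3 + 20*5**n*n**2 + 30*5**n*n + 10*5**n - 10.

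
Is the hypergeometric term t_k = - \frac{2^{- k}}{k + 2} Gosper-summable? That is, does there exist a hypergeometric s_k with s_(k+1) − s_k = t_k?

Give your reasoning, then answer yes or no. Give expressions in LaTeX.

No — t_k has no hypergeometric antidifference.

The ratio is (k + 2)/(2*(k + 3)).
Factor: A=k/2 + 1; B=k + 3; C=1.
f must satisfy (k/2 + 1)·f(k+1) − (k + 2)·f(k) = 1.
Degrees (1,1,0) ⇒ d ≤ -1.
Bound -1 < 0, so the key equation has no polynomial solution.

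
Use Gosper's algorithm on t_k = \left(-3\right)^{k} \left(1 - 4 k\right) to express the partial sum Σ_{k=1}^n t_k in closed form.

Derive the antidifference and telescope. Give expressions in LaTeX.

t_(k+1)/t_k = 3*(-4*k - 3)/(4*k - 1).
So A=-3 and B=1, with C=k - 1/4.
Key eq: (-3)·f(k+1) = (1)·f(k) + (k - 1/4).
From deg A=0, deg B=0, deg C=1: d=1.
Match coefficients ⇒ f(k) = -(k - 1)/4.
So s_k = (B(k−1)f/C)·t_k = (-(k - 1)/(4*k - 1))·t_k = (-3)**k*(k - 1).
Check: Δs_k = (-3)**k*(1 - 4*k). ✓
Evaluate: s_(n+1) = (-3)**(n + 1)*n; subtract s_(1) = 0 ⇒ S(n) = (-3)**(n + 1)*n.

S(n) = \left(-3\right)^{n + 1} n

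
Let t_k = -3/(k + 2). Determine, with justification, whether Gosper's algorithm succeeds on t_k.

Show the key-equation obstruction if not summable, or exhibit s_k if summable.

Compute t_(k+1)/t_k: get (k + 2)/(k + 3).
Factor: A=k + 2; B=k + 3; C=1.
Key eq: (k + 2)·f(k+1) = (k + 2)·f(k) + (1).
d = 0 from the (1,1,0) case.
Put f(k) = c0: A·f(k+1) − B(k−1)·f(k) − C = -1; need -1 = 0 — inconsistent ⇒ no f, not summable.

No — key equation has no polynomial f.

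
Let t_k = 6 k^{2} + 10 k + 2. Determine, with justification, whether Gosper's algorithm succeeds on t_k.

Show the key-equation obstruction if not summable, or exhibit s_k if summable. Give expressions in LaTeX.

Yes. s_k = 2 k \left(k^{2} + k - 1\right).

r(k) = (3*k**2 + 11*k + 9)/(3*k**2 + 5*k + 1) after simplifying.
So A=1 and B=1, with C=k**2 + 5*k/3 + 1/3.
Solve (1)·f(k+1) − (1)·f(k) = k**2 + 5*k/3 + 1/3.
Bound: deg f ≤ 3.
Solve for f: f(k) = k*(k**2 + k - 1)/3 (degree 3 ≤ 3).
Get s_k = R·t_k = 2*k*(k**2 + k - 1) with R(k) = B(k−1)f(k)/C(k) = k*(k**2 + k - 1)/(3*k**2 + 5*k + 1).
Check: Δs_k = 6*k**2 + 10*k + 2. ✓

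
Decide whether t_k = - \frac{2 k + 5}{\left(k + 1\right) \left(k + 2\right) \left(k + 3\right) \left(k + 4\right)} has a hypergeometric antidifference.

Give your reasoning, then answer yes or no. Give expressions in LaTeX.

Ratio r(k) = (k + 1)*(2*k + 7)/((k + 5)*(2*k + 5)).
So A=k + 1 and B=k + 5, with C=k + 5/2.
Set up (k + 1)·f(k+1) − (k + 4)·f(k) − (k + 5/2) = 0.
d = 3 from the (1,1,1) case.
Solving with deg f ≤ 3: f(k) = k*(k + 2)*(k + 4)/6.
R(k) = B(k−1)·f(k)/C(k) = k*(k + 2)*(k + 4)**2/(3*(2*k + 5)); s_k = R·t_k = k*(-k - 4)/(3*(k**2 + 4*k + 3)).
s_(k+1) − s_k = (-2*k - 5)/(k**4 + 10*k**3 + 35*k**2 + 50*k + 24) = t_k.

Yes. s_k = \frac{k \left(- k - 4\right)}{3 \left(k^{2} + 4 k + 3\right)}.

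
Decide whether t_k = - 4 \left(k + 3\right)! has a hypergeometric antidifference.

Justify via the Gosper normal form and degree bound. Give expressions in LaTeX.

No. Not Gosper-summable.

Step 1: r(k) = k + 4.
Factor: A=k + 4; B=1; C=1.
Need (k + 4)·f(k+1) − (1)·f(k) = 1.
deg f ≤ -1 (via 1,0,0).
Bound -1 < 0, so the key equation has no polynomial solution.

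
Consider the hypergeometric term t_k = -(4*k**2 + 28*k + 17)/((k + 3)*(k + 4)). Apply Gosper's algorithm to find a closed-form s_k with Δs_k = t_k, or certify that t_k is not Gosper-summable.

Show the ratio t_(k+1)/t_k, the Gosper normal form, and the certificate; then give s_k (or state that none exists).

Step 1: r(k) = (k + 3)*(28*k + 4*(k + 1)**2 + 45)/((k + 5)*(4*k**2 + 28*k + 17)).
Factor: A=k + 3; B=k + 5; C=k**2 + 7*k + 17/4.
Solve (k + 3)·f(k+1) − (k + 4)·f(k) = k**2 + 7*k + 17/4.
d = 2 from the (1,1,2) case.
Solve for f: f(k) = k*(12*k + 5)/12 (degree 2 ≤ 2).
So s_k = (B(k−1)f/C)·t_k = (k*(k + 4)*(12*k + 5)/(3*(4*k**2 + 28*k + 17)))·t_k = k*(-12*k - 5)/(3*(k + 3)).
Δs = (-4*k**2 - 28*k - 17)/(k**2 + 7*k + 12), as required.

s_k = k*(-12*k - 5)/(3*(k + 3))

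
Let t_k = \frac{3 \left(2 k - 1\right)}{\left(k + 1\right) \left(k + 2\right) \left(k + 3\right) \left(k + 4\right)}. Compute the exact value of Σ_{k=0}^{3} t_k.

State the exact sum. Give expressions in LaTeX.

Σ = -2/35

Step 1: r(k) = (k + 1)*(2*k + 1)/((k + 5)*(2*k - 1)).
Normal form (A,B,C) = (k + 1, k + 5, k - 1/2).
Need (k + 1)·f(k+1) − (k + 4)·f(k) = k - 1/2.
From deg A=1, deg B=1, deg C=1: d=3.
Coefficient equations give f(k) = -k/2.
Then R = B(k−1)f/C = -k*(k + 4)/(2*k - 1), so s_k = R(k)·t_k = -3*k/((k + 1)*(k + 2)*(k + 3)).
Check: Δs_k = 3*(2*k - 1)/(k**4 + 10*k**3 + 35*k**2 + 50*k + 24). ✓
Telescoping: Σ = s_(4) − s_(0) = -2/35 − (0) = -2/35.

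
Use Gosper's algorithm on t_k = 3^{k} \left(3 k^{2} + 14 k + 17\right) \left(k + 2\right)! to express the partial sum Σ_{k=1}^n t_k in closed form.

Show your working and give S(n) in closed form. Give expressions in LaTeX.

Ratio r(k) = 3*(3*k**3 + 29*k**2 + 94*k + 102)/(3*k**2 + 14*k + 17).
A = 3*k + 9, B = 1, C = k**2 + 14*k/3 + 17/3.
Solve (3*k + 9)·f(k+1) − (1)·f(k) = k**2 + 14*k/3 + 17/3.
Degrees (1,0,2) ⇒ d ≤ 1.
A polynomial solution: f(k) = (k + 1)/3.
Certificate R = B(k−1)f/C = (k + 1)/(3*k**2 + 14*k + 17) gives s_k = 3**k*(k + 1)*factorial(k + 2).
Δs = 3**k*(3*k**2 + 14*k + 17)*factorial(k + 2), as required.
s_(n+1) = 3**(n + 1)*(n + 2)*factorial(n + 3) and s_(1) = 36, so S(n) = 3*3**n*n*factorial(n + 3) + 6*3**n*factorial(n + 3) - 36.

S(n) = 3 \cdot 3^{n} n \left(n + 3\right)! + 6 \cdot 3^{n} \left(n + 3\right)! - 36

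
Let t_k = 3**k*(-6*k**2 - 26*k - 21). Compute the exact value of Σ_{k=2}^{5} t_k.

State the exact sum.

Compute t_(k+1)/t_k: get 3*(6*k**2 + 38*k + 53)/(6*k**2 + 26*k + 21).
Take A(k)=3, B(k)=1, C(k)=k**2 + 13*k/3 + 7/2.
Key eq: (3)·f(k+1) = (1)·f(k) + (k**2 + 13*k/3 + 7/2).
Degrees (0,0,2) ⇒ d ≤ 2.
Solve for f: f(k) = k*(3*k + 4)/6 (degree 2 ≤ 2).
So s_k = (B(k−1)f/C)·t_k = (k*(3*k + 4)/(6*k**2 + 26*k + 21))·t_k = 3**k*k*(-3*k - 4).
Check: Δs_k = 3**k*(-6*k**2 - 26*k - 21). ✓
Telescoping: Σ = s_(6) − s_(2) = -96228 − (-180) = -96048.

Σ = -96048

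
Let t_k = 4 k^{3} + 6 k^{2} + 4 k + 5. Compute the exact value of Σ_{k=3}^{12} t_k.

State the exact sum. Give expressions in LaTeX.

Σ = 28520

The ratio is (4*k**3 + 18*k**2 + 28*k + 19)/(4*k**3 + 6*k**2 + 4*k + 5).
So A=1 and B=1, with C=k**3 + 3*k**2/2 + k + 5/4.
Key eq: (1)·f(k+1) = (1)·f(k) + (k**3 + 3*k**2/2 + k + 5/4).
From deg A=0, deg B=0, deg C=3: d=4.
A polynomial solution: f(k) = k*(k**3 + 4)/4.
So s_k = (B(k−1)f/C)·t_k = (k*(k**3 + 4)/(4*k**3 + 6*k**2 + 4*k + 5))·t_k = k*(k**3 + 4).
Verify: 4*k**3 + 6*k**2 + 4*k + 5 matches t_k.
Telescoping: Σ = s_(13) − s_(3) = 28613 − (93) = 28520.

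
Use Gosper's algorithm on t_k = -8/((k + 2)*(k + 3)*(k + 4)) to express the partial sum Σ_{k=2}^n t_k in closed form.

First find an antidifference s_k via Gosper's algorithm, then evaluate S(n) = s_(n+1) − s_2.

S(n) = (-n**2 - 7*n + 8)/(5*(n**2 + 7*n + 12))

Ratio r(k) = (k + 2)/(k + 5).
Gosper form: A/B · C(k+1)/C(k) with A=k + 2, B=k + 5, C=1.
Set up (k + 2)·f(k+1) − (k + 4)·f(k) − (1) = 0.
From deg A=1, deg B=1, deg C=0: d=2.
A polynomial solution: f(k) = k*(k + 5)/12.
Get s_k = R·t_k = 2*k*(-k - 5)/(3*(k + 2)*(k + 3)) with R(k) = B(k−1)f(k)/C(k) = k*(k + 4)*(k + 5)/12.
Δs = -8/(k**3 + 9*k**2 + 26*k + 24), as required.
Telescope: S(n) = s_(n+1) − s_(2) = 2*(-n**2 - 7*n - 6)/(3*(n**2 + 7*n + 12)) − (-7/15) = (-n**2 - 7*n + 8)/(5*(n**2 + 7*n + 12)).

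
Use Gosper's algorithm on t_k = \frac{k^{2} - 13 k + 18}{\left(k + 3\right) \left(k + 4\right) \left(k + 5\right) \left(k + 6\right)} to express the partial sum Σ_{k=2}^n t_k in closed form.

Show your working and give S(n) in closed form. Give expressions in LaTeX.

Step 1: r(k) = (k + 3)*(-13*k + (k + 1)**2 + 5)/((k + 7)*(k**2 - 13*k + 18)).
A = k + 3, B = k + 7, C = k**2 - 13*k + 18.
Need (k + 3)·f(k+1) − (k + 6)·f(k) = k**2 - 13*k + 18.
From deg A=1, deg B=1, deg C=2: d=3.
Match coefficients ⇒ f(k) = k*(k**2 - 3*k + 92)/15.
So s_k = (B(k−1)f/C)·t_k = (k*(k + 6)*(k**2 - 3*k + 92)/(15*(k**2 - 13*k + 18)))·t_k = k*(k**2 - 3*k + 92)/(15*(k + 3)*(k + 4)*(k + 5)).
Verify: (k**2 - 13*k + 18)/(k**4 + 18*k**3 + 119*k**2 + 342*k + 360) matches t_k.
Evaluate: s_(n+1) = (n**3 + 89*n + 90)/(15*(n**3 + 15*n**2 + 74*n + 120)); subtract s_(2) = 2/35 ⇒ S(n) = (n**3 - 90*n**2 + 179*n - 90)/(105*(n**3 + 15*n**2 + 74*n + 120)).

S(n) = \frac{n^{3} - 90 n^{2} + 179 n - 90}{105 \left(n^{3} + 15 n^{2} + 74 n + 120\right)}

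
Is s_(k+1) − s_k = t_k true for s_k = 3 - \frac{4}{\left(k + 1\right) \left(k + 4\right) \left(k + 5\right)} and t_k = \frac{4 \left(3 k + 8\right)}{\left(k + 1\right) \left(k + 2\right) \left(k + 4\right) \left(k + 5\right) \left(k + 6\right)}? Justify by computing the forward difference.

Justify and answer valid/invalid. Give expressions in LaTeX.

Valid — Δs_k = t_k.

s_(k+1) = 3 - 4/((k + 2)*(k + 5)*(k + 6))
s_(k+1) − s_k = 4*(3*k + 8)/(k**5 + 18*k**4 + 121*k**3 + 372*k**2 + 508*k + 240)
(s_(k+1) − s_k) − t_k = 0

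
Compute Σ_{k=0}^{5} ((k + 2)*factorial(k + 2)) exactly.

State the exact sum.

r(k) = (k + 3)**2/(k + 2) after simplifying.
Normal form (A,B,C) = (k + 3, 1, k + 2).
Need (k + 3)·f(k+1) − (1)·f(k) = k + 2.
From deg A=1, deg B=0, deg C=1: d=0.
Coefficient equations give f(k) = 1.
Then R = B(k−1)f/C = 1/(k + 2), so s_k = R(k)·t_k = factorial(k + 2).
Δs = (k + 2)*factorial(k + 2), as required.
Evaluate s at k=6 and k=0: 40320 and 2; difference 40318.

Σ = 40318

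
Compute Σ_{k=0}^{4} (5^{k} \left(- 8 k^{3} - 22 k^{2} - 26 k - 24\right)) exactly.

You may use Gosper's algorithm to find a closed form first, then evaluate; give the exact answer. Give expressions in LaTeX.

Step 1: r(k) = 5*(4*k**3 + 23*k**2 + 47*k + 40)/(4*k**3 + 11*k**2 + 13*k + 12).
Take A(k)=5, B(k)=1, C(k)=k**3 + 11*k**2/4 + 13*k/4 + 3.
Key eq: (5)·f(k+1) = (1)·f(k) + (k**3 + 11*k**2/4 + 13*k/4 + 3).
deg f ≤ 3 (via 0,0,3).
Solve for f: f(k) = (2*k**3 - 2*k**2 + 4*k + 1)/8 (degree 3 ≤ 3).
Certificate R = B(k−1)f/C = (2*k**3 - 2*k**2 + 4*k + 1)/(2*(4*k**3 + 11*k**2 + 13*k + 12)) gives s_k = 5**k*(-2*k**3 + 2*k**2 - 4*k - 1).
Δs = 5**k*(-8*k**3 - 22*k**2 - 26*k - 24), as required.
Telescoping: Σ = s_(5) − s_(0) = -690625 − (-1) = -690624.

Σ = -690624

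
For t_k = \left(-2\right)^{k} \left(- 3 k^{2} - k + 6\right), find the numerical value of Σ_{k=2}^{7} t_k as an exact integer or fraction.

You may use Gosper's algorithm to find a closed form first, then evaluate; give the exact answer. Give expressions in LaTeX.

t_(k+1)/t_k = 2*(-3*k**2 - 7*k + 2)/(3*k**2 + k - 6).
A = -2, B = 1, C = k**2 + k/3 - 2.
Solve (-2)·f(k+1) − (1)·f(k) = k**2 + k/3 - 2.
d = 2 from the (0,0,2) case.
Solving with deg f ≤ 2: f(k) = -(k - 2)*(k + 1)/3.
Then R = B(k−1)f/C = -(k - 2)*(k + 1)/(3*k**2 + k - 6), so s_k = R(k)·t_k = (-2)**k*(k**2 - k - 2).
Δs = (-2)**k*(-3*k**2 - k + 6), as required.
Evaluate s at k=8 and k=2: 13824 and 0; difference 13824.

Σ = 13824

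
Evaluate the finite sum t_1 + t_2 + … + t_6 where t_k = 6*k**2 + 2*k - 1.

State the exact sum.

t_(k+1)/t_k = (6*k**2 + 14*k + 7)/(6*k**2 + 2*k - 1).
A = 1, B = 1, C = k**2 + k/3 - 1/6.
Set up (1)·f(k+1) − (1)·f(k) − (k**2 + k/3 - 1/6) = 0.
Bound: deg f ≤ 3.
Solving with deg f ≤ 3: f(k) = k*(2*k**2 - 2*k - 1)/6.
Then R = B(k−1)f/C = k*(2*k**2 - 2*k - 1)/(6*k**2 + 2*k - 1), so s_k = R(k)·t_k = k*(2*k**2 - 2*k - 1).
s_(k+1) − s_k = 6*k**2 + 2*k - 1 = t_k.
Evaluate s at k=7 and k=1: 581 and -1; difference 582.

Σ = 582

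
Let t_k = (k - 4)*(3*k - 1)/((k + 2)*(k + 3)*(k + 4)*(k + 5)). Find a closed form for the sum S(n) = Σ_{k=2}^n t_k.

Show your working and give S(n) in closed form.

Ratio r(k) = (k - 3)*(k + 2)*(3*k + 2)/((k - 4)*(k + 6)*(3*k - 1)).
Take A(k)=k + 2, B(k)=k + 6, C(k)=k**2 - 13*k/3 + 4/3.
Need (k + 2)·f(k+1) − (k + 5)·f(k) = k**2 - 13*k/3 + 4/3.
d = 3 from the (1,1,2) case.
A polynomial solution: f(k) = k*(k - 5)*(k - 4)/18.
Certificate R = B(k−1)f/C = k*(k - 5)*(k + 5)/(6*(3*k - 1)) gives s_k = k*(k**2 - 9*k + 20)/(6*(k**3 + 9*k**2 + 26*k + 24)).
Check: Δs_k = (3*k**2 - 13*k + 4)/(k**4 + 14*k**3 + 71*k**2 + 154*k + 120). ✓
s_(n+1) = (n**3 - 6*n**2 + 5*n + 12)/(6*(n**3 + 12*n**2 + 47*n + 60)) and s_(2) = 1/60, so S(n) = (3*n**3 - 24*n**2 + n + 20)/(20*(n**3 + 12*n**2 + 47*n + 60)).

S(n) = (3*n**3 - 24*n**2 + n + 20)/(20*(n**3 + 12*n**2 + 47*n + 60))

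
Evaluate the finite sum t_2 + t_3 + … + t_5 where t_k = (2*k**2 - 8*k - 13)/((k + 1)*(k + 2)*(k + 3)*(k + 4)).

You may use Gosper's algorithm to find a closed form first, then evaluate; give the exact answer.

Σ = -113/1260

r(k) = (k + 1)*(8*k - 2*(k + 1)**2 + 21)/((k + 5)*(-2*k**2 + 8*k + 13)) after simplifying.
Normal form (A,B,C) = (k + 1, k + 5, k**2 - 4*k - 13/2).
f must satisfy (k + 1)·f(k+1) − (k + 4)·f(k) = k**2 - 4*k - 13/2.
d = 3 from the (1,1,2) case.
Coefficient equations give f(k) = -k*(2*k**2 + 18*k + 19)/6.
R(k) = B(k−1)·f(k)/C(k) = -k*(k + 4)*(2*k**2 + 18*k + 19)/(3*(2*k**2 - 8*k - 13)); s_k = R·t_k = k*(-2*k**2 - 18*k - 19)/(3*(k + 1)*(k + 2)*(k + 3)).
Δs = (2*k**2 - 8*k - 13)/(k**4 + 10*k**3 + 35*k**2 + 50*k + 24), as required.
Evaluate s at k=6 and k=2: -199/252 and -7/10; difference -113/1260.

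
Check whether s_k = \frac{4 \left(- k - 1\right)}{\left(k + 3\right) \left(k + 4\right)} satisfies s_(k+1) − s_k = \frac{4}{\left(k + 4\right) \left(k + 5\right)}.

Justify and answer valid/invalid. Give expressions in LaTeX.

Invalid: residual - \frac{16}{k^{3} + 12 k^{2} + 47 k + 60} ≠ 0.

s_(k+1) = 4*(-k - 2)/((k + 4)*(k + 5))
s_(k+1) − s_k = 4*(k - 1)/(k**3 + 12*k**2 + 47*k + 60)
(s_(k+1) − s_k) − t_k = -16/(k**3 + 12*k**2 + 47*k + 60)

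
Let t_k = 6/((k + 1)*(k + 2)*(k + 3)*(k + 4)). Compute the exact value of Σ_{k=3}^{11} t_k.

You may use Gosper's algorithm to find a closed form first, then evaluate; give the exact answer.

Ratio r(k) = (k + 1)/(k + 5).
A = k + 1, B = k + 5, C = 1.
Need (k + 1)·f(k+1) − (k + 4)·f(k) = 1.
deg f ≤ 3 (via 1,1,0).
Match coefficients ⇒ f(k) = k*(k**2 + 6*k + 11)/18.
Certificate R = B(k−1)f/C = k*(k + 4)*(k**2 + 6*k + 11)/18 gives s_k = k*(k**2 + 6*k + 11)/(3*(k + 1)*(k + 2)*(k + 3)).
Verify: 6/(k**4 + 10*k**3 + 35*k**2 + 50*k + 24) matches t_k.
Sum = s_(12) − s_(3); s_(12) = 454/1365, s_(3) = 19/60 ⇒ 29/1820.

Σ = 29/1820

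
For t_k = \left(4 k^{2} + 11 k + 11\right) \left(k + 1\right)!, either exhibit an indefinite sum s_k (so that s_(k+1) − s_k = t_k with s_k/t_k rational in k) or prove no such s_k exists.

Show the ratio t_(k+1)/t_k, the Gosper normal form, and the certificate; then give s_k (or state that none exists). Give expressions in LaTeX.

s_k = \left(4 k + 3\right) \left(k + 1\right)!

Ratio r(k) = (k + 2)*(11*k + 4*(k + 1)**2 + 22)/(4*k**2 + 11*k + 11).
Normal form (A,B,C) = (k + 2, 1, k**2 + 11*k/4 + 11/4).
Solve (k + 2)·f(k+1) − (1)·f(k) = k**2 + 11*k/4 + 11/4.
From deg A=1, deg B=0, deg C=2: d=1.
Coefficient equations give f(k) = (4*k + 3)/4.
Certificate R = B(k−1)f/C = (4*k + 3)/(4*k**2 + 11*k + 11) gives s_k = (4*k + 3)*factorial(k + 1).
s_(k+1) − s_k = (4*k**2 + 11*k + 11)*factorial(k + 1) = t_k.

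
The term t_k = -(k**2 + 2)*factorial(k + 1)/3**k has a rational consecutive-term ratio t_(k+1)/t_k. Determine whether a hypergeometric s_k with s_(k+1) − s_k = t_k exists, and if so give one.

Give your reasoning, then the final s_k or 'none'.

s_k = -3**(1 - k)*k*factorial(k + 1)

Compute t_(k+1)/t_k: get (k + 2)*((k + 1)**2 + 2)/(3*(k**2 + 2)).
A = k/3 + 2/3, B = 1, C = k**2 + 2.
Set up (k/3 + 2/3)·f(k+1) − (1)·f(k) − (k**2 + 2) = 0.
Bound: deg f ≤ 1.
Match coefficients ⇒ f(k) = 3*k.
So s_k = (B(k−1)f/C)·t_k = (3*k/(k**2 + 2))·t_k = -3**(1 - k)*k*factorial(k + 1).
Δs = -(k**2 + 2)*factorial(k + 1)/3**k, as required.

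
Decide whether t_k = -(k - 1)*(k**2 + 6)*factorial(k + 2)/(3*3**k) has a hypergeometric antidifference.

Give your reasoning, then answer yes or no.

Yes. s_k = -(k - 2)*(k - 1)*factorial(k + 2)/3**k.

t_(k+1)/t_k = k*(k + 3)*((k + 1)**2 + 6)/(3*(k - 1)*(k**2 + 6)).
Factor: A=k/3 + 1; B=1; C=k**3 - k**2 + 6*k - 6.
Need (k/3 + 1)·f(k+1) − (1)·f(k) = k**3 - k**2 + 6*k - 6.
From deg A=1, deg B=0, deg C=3: d=2.
Match coefficients ⇒ f(k) = 3*(k - 2)*(k - 1).
So s_k = (B(k−1)f/C)·t_k = (3*(k - 2)/(k**2 + 6))·t_k = -(k - 2)*(k - 1)*factorial(k + 2)/3**k.
Δs = -(k - 1)*(k**2 + 6)*factorial(k + 2)/(3*3**k), as required.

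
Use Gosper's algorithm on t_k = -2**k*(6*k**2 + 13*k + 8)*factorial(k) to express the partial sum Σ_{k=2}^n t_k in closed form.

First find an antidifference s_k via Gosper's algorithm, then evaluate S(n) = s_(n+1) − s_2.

t_(k+1)/t_k = 2*(6*k**3 + 31*k**2 + 52*k + 27)/(6*k**2 + 13*k + 8).
Factor: A=2*k + 2; B=1; C=k**2 + 13*k/6 + 4/3.
Key eq: (2*k + 2)·f(k+1) = (1)·f(k) + (k**2 + 13*k/6 + 4/3).
From deg A=1, deg B=0, deg C=2: d=1.
Solving with deg f ≤ 1: f(k) = (3*k + 2)/6.
So s_k = (B(k−1)f/C)·t_k = ((3*k + 2)/(6*k**2 + 13*k + 8))·t_k = -2**k*(3*k + 2)*factorial(k).
Δs = -2**k*(6*k**2 + 13*k + 8)*factorial(k), as required.
Telescope: S(n) = s_(n+1) − s_(2) = -2**(n + 1)*(3*n + 5)*factorial(n + 1) − (-64) = -6*2**n*n**2*factorial(n) - 16*2**n*n*factorial(n) - 10*2**n*factorial(n) + 64.

S(n) = -6*2**n*n**2*factorial(n) - 16*2**n*n*factorial(n) - 10*2**n*factorial(n) + 64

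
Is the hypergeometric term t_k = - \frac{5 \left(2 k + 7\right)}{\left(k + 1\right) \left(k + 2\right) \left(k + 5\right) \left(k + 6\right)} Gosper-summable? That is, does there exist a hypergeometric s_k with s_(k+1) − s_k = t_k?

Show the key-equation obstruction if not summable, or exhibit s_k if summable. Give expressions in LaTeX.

Yes. s_k = \frac{k \left(- k - 6\right)}{k^{2} + 6 k + 5}.

The ratio is (k + 1)*(k + 5)*(2*k + 9)/((k + 3)*(k + 7)*(2*k + 7)).
A = k + 1, B = k + 7, C = k**3 + 21*k**2/2 + 73*k/2 + 42.
Key eq: (k + 1)·f(k+1) = (k + 6)·f(k) + (k**3 + 21*k**2/2 + 73*k/2 + 42).
deg f ≤ 5 (via 1,1,3).
A polynomial solution: f(k) = k*(k + 2)*(k + 3)*(k + 4)*(k + 6)/10.
R(k) = B(k−1)·f(k)/C(k) = k*(k + 2)*(k + 6)**2/(5*(2*k + 7)); s_k = R·t_k = k*(-k - 6)/(k**2 + 6*k + 5).
s_(k+1) − s_k = 5*(-2*k - 7)/(k**4 + 14*k**3 + 65*k**2 + 112*k + 60) = t_k.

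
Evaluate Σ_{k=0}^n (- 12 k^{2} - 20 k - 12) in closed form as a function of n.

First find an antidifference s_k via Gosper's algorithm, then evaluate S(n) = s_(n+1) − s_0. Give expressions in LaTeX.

S(n) = - 4 n^{3} - 16 n^{2} - 24 n - 12

Step 1: r(k) = (3*k**2 + 11*k + 11)/(3*k**2 + 5*k + 3).
So A=1 and B=1, with C=k**2 + 5*k/3 + 1.
Key eq: (1)·f(k+1) = (1)·f(k) + (k**2 + 5*k/3 + 1).
Degrees (0,0,2) ⇒ d ≤ 3.
A polynomial solution: f(k) = k*(k**2 + k + 1)/3.
Get s_k = R·t_k = 4*k*(-k**2 - k - 1) with R(k) = B(k−1)f(k)/C(k) = k*(k**2 + k + 1)/(3*k**2 + 5*k + 3).
s_(k+1) − s_k = -12*k**2 - 20*k - 12 = t_k.
s_(n+1) = -4*n**3 - 16*n**2 - 24*n - 12 and s_(0) = 0, so S(n) = -4*n**3 - 16*n**2 - 24*n - 12.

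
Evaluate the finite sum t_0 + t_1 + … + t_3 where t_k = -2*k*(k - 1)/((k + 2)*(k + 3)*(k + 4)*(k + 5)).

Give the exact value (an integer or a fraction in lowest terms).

Step 1: r(k) = (k + 1)*(k + 2)/((k - 1)*(k + 6)).
So A=k + 2 and B=k + 6, with C=k**2 - k.
Set up (k + 2)·f(k+1) − (k + 5)·f(k) − (k**2 - k) = 0.
d = 3 from the (1,1,2) case.
Solving with deg f ≤ 3: f(k) = k*(k - 2)*(k - 1)/12.
R(k) = B(k−1)·f(k)/C(k) = (k - 2)*(k + 5)/12; s_k = R·t_k = -k*(k**2 - 3*k + 2)/(6*(k + 2)*(k + 3)*(k + 4)).
Verify: 2*k*(1 - k)/(k**4 + 14*k**3 + 71*k**2 + 154*k + 120) matches t_k.
Σ_(k=0)^(3) t_k = s_(4) − s_(0) = -1/84 − (0) = -1/84.

Σ = -1/84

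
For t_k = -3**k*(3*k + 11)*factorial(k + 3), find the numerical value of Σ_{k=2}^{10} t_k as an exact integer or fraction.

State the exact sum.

Σ = -15443372751205320

r(k) = 3*(k + 4)*(3*k + 14)/(3*k + 11) after simplifying.
Take A(k)=3*k + 12, B(k)=1, C(k)=k + 11/3.
f must satisfy (3*k + 12)·f(k+1) − (1)·f(k) = k + 11/3.
deg f ≤ 0 (via 1,0,1).
Solve for f: f(k) = 1/3 (degree 0 ≤ 0).
So s_k = (B(k−1)f/C)·t_k = (1/(3*k + 11))·t_k = -3**k*factorial(k + 3).
Verify: -3**k*(3*k + 11)*factorial(k + 3) matches t_k.
Telescoping: Σ = s_(11) − s_(2) = -15443372751206400 − (-1080) = -15443372751205320.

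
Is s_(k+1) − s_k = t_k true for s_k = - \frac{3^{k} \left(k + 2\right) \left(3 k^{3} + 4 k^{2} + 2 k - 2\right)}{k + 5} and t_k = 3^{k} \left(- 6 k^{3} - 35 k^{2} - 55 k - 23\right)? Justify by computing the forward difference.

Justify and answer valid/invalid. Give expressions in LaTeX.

Invalid: residual \frac{3^{k + 1} \left(6 k^{4} + 62 k^{3} + 226 k^{2} + 296 k + 117\right)}{k^{2} + 11 k + 30} ≠ 0.

s_(k+1) = -3**(k + 1)*(k + 3)*(2*k + 3*(k + 1)**3 + 4*(k + 1)**2)/(k + 6)
s_(k+1) − s_k = 3**k*(-6*k**5 - 83*k**4 - 434*k**3 - 1000*k**2 - 1015*k - 339)/(k**2 + 11*k + 30)
(s_(k+1) − s_k) − t_k = 3**(k + 1)*(6*k**4 + 62*k**3 + 226*k**2 + 296*k + 117)/(k**2 + 11*k + 30)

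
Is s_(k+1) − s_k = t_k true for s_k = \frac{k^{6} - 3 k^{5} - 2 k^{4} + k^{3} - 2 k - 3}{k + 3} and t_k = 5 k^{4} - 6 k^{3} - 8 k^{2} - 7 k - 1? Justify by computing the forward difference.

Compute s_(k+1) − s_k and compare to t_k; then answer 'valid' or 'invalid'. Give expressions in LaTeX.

Invalid: residual \frac{2 k \left(- 4 k^{4} - 13 k^{3} + 28 k^{2} + 30 k + 23\right)}{k^{2} + 7 k + 12} ≠ 0.

s_(k+1) = (-2*k + (k + 1)**6 - 3*(k + 1)**5 - 2*(k + 1)**4 + (k + 1)**3 - 5)/(k + 4)
s_(k+1) − s_k = (5*k**6 + 21*k**5 - 16*k**4 - 79*k**3 - 86*k**2 - 45*k - 12)/(k**2 + 7*k + 12)
(s_(k+1) − s_k) − t_k = 2*k*(-4*k**4 - 13*k**3 + 28*k**2 + 30*k + 23)/(k**2 + 7*k + 12)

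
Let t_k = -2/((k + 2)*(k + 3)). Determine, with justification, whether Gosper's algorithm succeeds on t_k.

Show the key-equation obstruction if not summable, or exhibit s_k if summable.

Yes. s_k = -k/(k + 2).

r(k) = (k + 2)/(k + 4) after simplifying.
Factor: A=k + 2; B=k + 4; C=1.
Solve (k + 2)·f(k+1) − (k + 3)·f(k) = 1.
Degrees (1,1,0) ⇒ d ≤ 1.
Solving with deg f ≤ 1: f(k) = k/2.
Get s_k = R·t_k = -k/(k + 2) with R(k) = B(k−1)f(k)/C(k) = k*(k + 3)/2.
Δs = -2/(k**2 + 5*k + 6), as required.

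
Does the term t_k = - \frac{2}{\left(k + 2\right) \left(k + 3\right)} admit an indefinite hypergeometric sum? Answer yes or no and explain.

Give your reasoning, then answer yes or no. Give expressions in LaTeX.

Yes. s_k = - \frac{k}{k + 2}.

r(k) = (k + 2)/(k + 4) after simplifying.
Factor: A=k + 2; B=k + 4; C=1.
Key eq: (k + 2)·f(k+1) = (k + 3)·f(k) + (1).
From deg A=1, deg B=1, deg C=0: d=1.
Match coefficients ⇒ f(k) = k/2.
Certificate R = B(k−1)f/C = k*(k + 3)/2 gives s_k = -k/(k + 2).
s_(k+1) − s_k = -2/(k**2 + 5*k + 6) = t_k.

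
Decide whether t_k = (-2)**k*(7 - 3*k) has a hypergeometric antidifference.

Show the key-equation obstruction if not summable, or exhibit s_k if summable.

Yes. s_k = (-2)**k*(k - 3).

Step 1: r(k) = 2*(4 - 3*k)/(3*k - 7).
Normal form (A,B,C) = (-2, 1, k - 7/3).
Set up (-2)·f(k+1) − (1)·f(k) − (k - 7/3) = 0.
From deg A=0, deg B=0, deg C=1: d=1.
Solve for f: f(k) = -(k - 3)/3 (degree 1 ≤ 1).
So s_k = (B(k−1)f/C)·t_k = (-(k - 3)/(3*k - 7))·t_k = (-2)**k*(k - 3).
Verify: (-2)**k*(7 - 3*k) matches t_k.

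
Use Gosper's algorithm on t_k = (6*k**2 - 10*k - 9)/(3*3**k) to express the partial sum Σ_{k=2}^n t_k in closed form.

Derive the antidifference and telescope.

S(n) = 3**(-n - 2)*(4*3**n - 9*n**2 - 12*n + 9)

The ratio is (6*k**2 + 2*k - 13)/(3*(6*k**2 - 10*k - 9)).
So A=1/3 and B=1, with C=k**2 - 5*k/3 - 3/2.
Solve (1/3)·f(k+1) − (1)·f(k) = k**2 - 5*k/3 - 3/2.
d = 2 from the (0,0,2) case.
Coefficient equations give f(k) = -(3*k**2 - 2*k - 4)/2.
Then R = B(k−1)f/C = -3*(3*k**2 - 2*k - 4)/(6*k**2 - 10*k - 9), so s_k = R(k)·t_k = (-3*k**2 + 2*k + 4)/3**k.
s_(k+1) − s_k = (6*k**2 - 10*k - 9)/(3*3**k) = t_k.
Evaluate: s_(n+1) = 3**(-n - 1)*(-3*n**2 - 4*n + 3); subtract s_(2) = -4/9 ⇒ S(n) = 3**(-n - 2)*(4*3**n - 9*n**2 - 12*n + 9).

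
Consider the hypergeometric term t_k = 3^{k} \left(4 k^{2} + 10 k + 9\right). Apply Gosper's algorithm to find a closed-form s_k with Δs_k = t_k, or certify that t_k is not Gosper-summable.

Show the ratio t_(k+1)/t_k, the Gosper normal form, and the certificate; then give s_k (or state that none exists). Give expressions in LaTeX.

s_k = 3^{k} \left(2 k^{2} - k + 3\right)

r(k) = 3*(4*k**2 + 18*k + 23)/(4*k**2 + 10*k + 9) after simplifying.
Factor: A=3; B=1; C=k**2 + 5*k/2 + 9/4.
Need (3)·f(k+1) − (1)·f(k) = k**2 + 5*k/2 + 9/4.
deg f ≤ 2 (via 0,0,2).
Match coefficients ⇒ f(k) = (2*k**2 - k + 3)/4.
So s_k = (B(k−1)f/C)·t_k = ((2*k**2 - k + 3)/(4*k**2 + 10*k + 9))·t_k = 3**k*(2*k**2 - k + 3).
s_(k+1) − s_k = 3**k*(4*k**2 + 10*k + 9) = t_k.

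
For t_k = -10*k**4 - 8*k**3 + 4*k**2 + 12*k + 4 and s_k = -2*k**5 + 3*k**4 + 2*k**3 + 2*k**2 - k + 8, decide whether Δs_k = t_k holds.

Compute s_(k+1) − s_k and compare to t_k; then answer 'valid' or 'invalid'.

s_(k+1) = -2*k**5 - 7*k**4 - 6*k**3 + 6*k**2 + 11*k + 12
s_(k+1) − s_k = -10*k**4 - 8*k**3 + 4*k**2 + 12*k + 4
(s_(k+1) − s_k) − t_k = 0

Valid: the claim telescopes to t_k.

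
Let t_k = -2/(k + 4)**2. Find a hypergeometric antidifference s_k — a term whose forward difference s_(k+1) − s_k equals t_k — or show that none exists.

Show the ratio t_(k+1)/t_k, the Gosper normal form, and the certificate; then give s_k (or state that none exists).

no hypergeometric antidifference exists

The ratio is (k + 4)**2/(k + 5)**2.
A = k**2 + 8*k + 16, B = k**2 + 10*k + 25, C = 1.
f must satisfy (k**2 + 8*k + 16)·f(k+1) − (k**2 + 8*k + 16)·f(k) = 1.
deg f ≤ 0 (via 2,2,0).
f = c0 ⇒ A·f(k+1) − B(k−1)·f(k) − C = -1. The system {-1 = 0} is inconsistent; no antidifference.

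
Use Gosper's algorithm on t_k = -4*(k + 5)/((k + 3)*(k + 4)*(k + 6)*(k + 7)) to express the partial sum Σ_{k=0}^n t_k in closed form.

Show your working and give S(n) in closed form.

Ratio r(k) = (k + 3)*(k + 6)**2/((k + 5)**2*(k + 8)).
So A=k + 3 and B=k + 8, with C=k**2 + 10*k + 25.
Need (k + 3)·f(k+1) − (k + 7)·f(k) = k**2 + 10*k + 25.
From deg A=1, deg B=1, deg C=2: d=4.
Match coefficients ⇒ f(k) = k*(k + 4)*(k + 5)*(k + 9)/36.
Get s_k = R·t_k = k*(-k - 9)/(9*(k**2 + 9*k + 18)) with R(k) = B(k−1)f(k)/C(k) = k*(k + 4)*(k + 7)*(k + 9)/(36*(k + 5)).
Verify: 4*(-k - 5)/(k**4 + 20*k**3 + 145*k**2 + 450*k + 504) matches t_k.
s_(n+1) = (-n**2 - 11*n - 10)/(9*(n**2 + 11*n + 28)) and s_(0) = 0, so S(n) = (-n**2 - 11*n - 10)/(9*(n**2 + 11*n + 28)).

S(n) = (-n**2 - 11*n - 10)/(9*(n**2 + 11*n + 28))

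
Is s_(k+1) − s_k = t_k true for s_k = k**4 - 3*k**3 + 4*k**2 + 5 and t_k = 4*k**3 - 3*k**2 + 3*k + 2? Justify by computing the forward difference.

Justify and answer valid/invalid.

s_(k+1) = k**4 + k**3 + k**2 + 3*k + 7
s_(k+1) − s_k = 4*k**3 - 3*k**2 + 3*k + 2
(s_(k+1) − s_k) − t_k = 0

Valid: the claim telescopes to t_k.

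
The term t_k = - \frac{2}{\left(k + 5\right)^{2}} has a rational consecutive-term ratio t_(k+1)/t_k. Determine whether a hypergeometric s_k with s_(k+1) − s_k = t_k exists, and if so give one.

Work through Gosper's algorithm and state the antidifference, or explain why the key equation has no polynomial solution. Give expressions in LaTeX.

no hypergeometric antidifference exists

The ratio is (k + 5)**2/(k + 6)**2.
Factor: A=k**2 + 10*k + 25; B=k**2 + 12*k + 36; C=1.
f must satisfy (k**2 + 10*k + 25)·f(k+1) − (k**2 + 10*k + 25)·f(k) = 1.
From deg A=2, deg B=2, deg C=0: d=0.
Put f(k) = c0: A·f(k+1) − B(k−1)·f(k) − C = -1; need -1 = 0 — inconsistent ⇒ no f, not summable.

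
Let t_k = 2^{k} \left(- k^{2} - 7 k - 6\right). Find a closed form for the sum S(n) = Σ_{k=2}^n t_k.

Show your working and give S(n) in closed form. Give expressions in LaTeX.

S(n) = - 2 \cdot 2^{n} n^{2} - 10 \cdot 2^{n} n - 4 \cdot 2^{n} + 32

Ratio r(k) = 2*(k**2 + 9*k + 14)/(k**2 + 7*k + 6).
Factor: A=2; B=1; C=k**2 + 7*k + 6.
Need (2)·f(k+1) − (1)·f(k) = k**2 + 7*k + 6.
From deg A=0, deg B=0, deg C=2: d=2.
Coefficient equations give f(k) = k**2 + 3*k - 2.
Get s_k = R·t_k = 2**k*(-k**2 - 3*k + 2) with R(k) = B(k−1)f(k)/C(k) = (k**2 + 3*k - 2)/((k + 1)*(k + 6)).
s_(k+1) − s_k = 2**k*(-k**2 - 7*k - 6) = t_k.
Σ_(k=2)^n t_k = s_(n+1) − s_(2) = (2**(n + 1)*(-n**2 - 5*n - 2)) − (-32), i.e. -2*2**n*n**2 - 10*2**n*n - 4*2**n + 32.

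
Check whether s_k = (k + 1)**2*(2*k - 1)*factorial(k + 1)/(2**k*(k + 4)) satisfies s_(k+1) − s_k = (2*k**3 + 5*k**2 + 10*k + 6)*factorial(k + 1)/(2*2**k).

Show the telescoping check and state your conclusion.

Invalid: residual -3*(2*k**4 + 13*k**3 + 26*k**2 + 44*k + 26)*factorial(k + 1)/(2*2**k*(k + 4)*(k + 5)) ≠ 0.

s_(k+1) = (k + 2)**2*(2*k + 1)*factorial(k + 2)/(2*2**k*(k + 5))
s_(k+1) − s_k = (2*k**5 + 17*k**4 + 56*k**3 + 118*k**2 + 122*k + 42)*factorial(k + 1)/(2*2**k*(k + 4)*(k + 5))
(s_(k+1) − s_k) − t_k = -3*(2*k**4 + 13*k**3 + 26*k**2 + 44*k + 26)*factorial(k + 1)/(2*2**k*(k + 4)*(k + 5))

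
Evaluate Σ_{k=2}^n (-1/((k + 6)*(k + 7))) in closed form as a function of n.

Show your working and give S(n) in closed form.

t_(k+1)/t_k = (k + 6)/(k + 8).
Normal form (A,B,C) = (k + 6, k + 8, 1).
Set up (k + 6)·f(k+1) − (k + 7)·f(k) − (1) = 0.
Degrees (1,1,0) ⇒ d ≤ 1.
Match coefficients ⇒ f(k) = k/6.
Get s_k = R·t_k = -k/(6*k + 36) with R(k) = B(k−1)f(k)/C(k) = k*(k + 7)/6.
Δs = -1/(k**2 + 13*k + 42), as required.
Σ_(k=2)^n t_k = s_(n+1) − s_(2) = ((-n - 1)/(6*(n + 7))) − (-1/24), i.e. (1 - n)/(8*(n + 7)).

S(n) = (1 - n)/(8*(n + 7))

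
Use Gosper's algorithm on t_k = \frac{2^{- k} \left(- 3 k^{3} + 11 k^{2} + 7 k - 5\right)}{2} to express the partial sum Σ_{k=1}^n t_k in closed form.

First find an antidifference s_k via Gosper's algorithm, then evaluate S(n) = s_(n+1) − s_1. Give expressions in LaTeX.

The ratio is (3*k**3 - 2*k**2 - 20*k - 10)/(2*(3*k**3 - 11*k**2 - 7*k + 5)).
Gosper form: A/B · C(k+1)/C(k) with A=1/2, B=1, C=k**3 - 11*k**2/3 - 7*k/3 + 5/3.
f must satisfy (1/2)·f(k+1) − (1)·f(k) = k**3 - 11*k**2/3 - 7*k/3 + 5/3.
Degrees (0,0,3) ⇒ d ≤ 3.
Coefficient equations give f(k) = -2*(3*k**3 - 2*k**2 - 2*k + 4)/3.
Then R = B(k−1)f/C = -2*(3*k**3 - 2*k**2 - 2*k + 4)/(3*k**3 - 11*k**2 - 7*k + 5), so s_k = R(k)·t_k = (3*k**3 - 2*k**2 - 2*k + 4)/2**k.
Check: Δs_k = (-3*k**3 + 11*k**2 + 7*k - 5)/(2*2**k). ✓
s_(n+1) = 2**(-n - 1)*(3*n**3 + 7*n**2 + 3*n + 3) and s_(1) = 3/2, so S(n) = 2**(-n - 1)*(-3*2**n + 3*n**3 + 7*n**2 + 3*n + 3).

S(n) = 2^{- n - 1} \left(- 3 \cdot 2^{n} + 3 n^{3} + 7 n^{2} + 3 n + 3\right)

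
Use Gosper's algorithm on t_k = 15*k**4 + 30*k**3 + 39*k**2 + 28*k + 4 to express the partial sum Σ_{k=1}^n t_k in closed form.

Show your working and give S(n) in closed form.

r(k) = (15*k**4 + 90*k**3 + 219*k**2 + 256*k + 116)/(15*k**4 + 30*k**3 + 39*k**2 + 28*k + 4) after simplifying.
A = 1, B = 1, C = k**4 + 2*k**3 + 13*k**2/5 + 28*k/15 + 4/15.
Key eq: (1)·f(k+1) = (1)·f(k) + (k**4 + 2*k**3 + 13*k**2/5 + 28*k/15 + 4/15).
Bound: deg f ≤ 5.
Solving with deg f ≤ 5: f(k) = k*(k + 1)*(3*k**3 - 3*k**2 + 6*k - 4)/15.
So s_k = (B(k−1)f/C)·t_k = (k*(3*k**3 - 3*k**2 + 6*k - 4)/(15*k**3 + 15*k**2 + 24*k + 4))·t_k = k*(3*k**4 + 3*k**2 + 2*k - 4).
Check: Δs_k = 15*k**4 + 30*k**3 + 39*k**2 + 28*k + 4. ✓
Telescope: S(n) = s_(n+1) − s_(1) = 3*n**5 + 15*n**4 + 33*n**3 + 41*n**2 + 24*n + 4 − (4) = n*(3*n**4 + 15*n**3 + 33*n**2 + 41*n + 24).

S(n) = n*(3*n**4 + 15*n**3 + 33*n**2 + 41*n + 24)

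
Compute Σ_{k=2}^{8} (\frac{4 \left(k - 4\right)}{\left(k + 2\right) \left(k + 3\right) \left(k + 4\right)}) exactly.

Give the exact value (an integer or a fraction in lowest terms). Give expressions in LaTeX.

Σ = -7/165

Ratio r(k) = (k - 3)*(k + 2)/((k - 4)*(k + 5)).
Gosper form: A/B · C(k+1)/C(k) with A=k + 2, B=k + 5, C=k - 4.
f must satisfy (k + 2)·f(k+1) − (k + 4)·f(k) = k - 4.
deg f ≤ 2 (via 1,1,1).
Coefficient equations give f(k) = -k*(k + 11)/6.
So s_k = (B(k−1)f/C)·t_k = (-k*(k + 4)*(k + 11)/(6*(k - 4)))·t_k = 2*k*(-k - 11)/(3*(k + 2)*(k + 3)).
s_(k+1) − s_k = 4*(k - 4)/(k**3 + 9*k**2 + 26*k + 24) = t_k.
Evaluate s at k=9 and k=2: -10/11 and -13/15; difference -7/165.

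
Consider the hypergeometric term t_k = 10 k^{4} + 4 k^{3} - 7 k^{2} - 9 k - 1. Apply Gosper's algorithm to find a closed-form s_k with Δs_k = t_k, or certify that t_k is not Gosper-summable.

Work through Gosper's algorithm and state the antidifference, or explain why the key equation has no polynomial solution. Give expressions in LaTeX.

Compute t_(k+1)/t_k: get (10*k**4 + 44*k**3 + 65*k**2 + 29*k - 3)/(10*k**4 + 4*k**3 - 7*k**2 - 9*k - 1).
A = 1, B = 1, C = k**4 + 2*k**3/5 - 7*k**2/10 - 9*k/10 - 1/10.
f must satisfy (1)·f(k+1) − (1)·f(k) = k**4 + 2*k**3/5 - 7*k**2/10 - 9*k/10 - 1/10.
deg f ≤ 5 (via 0,0,4).
Match coefficients ⇒ f(k) = k*(2*k**4 - 4*k**3 - k**2 + 2)/10.
Get s_k = R·t_k = k*(2*k**4 - 4*k**3 - k**2 + 2) with R(k) = B(k−1)f(k)/C(k) = k*(2*k**4 - 4*k**3 - k**2 + 2)/(10*k**4 + 4*k**3 - 7*k**2 - 9*k - 1).
Δs = 10*k**4 + 4*k**3 - 7*k**2 - 9*k - 1, as required.

s_k = k \left(2 k^{4} - 4 k^{3} - k^{2} + 2\right)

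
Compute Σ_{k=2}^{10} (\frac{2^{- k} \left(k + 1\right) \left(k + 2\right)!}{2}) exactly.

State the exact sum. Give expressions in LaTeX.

r(k) = (k + 2)*(k + 3)/(2*(k + 1)) after simplifying.
Take A(k)=k/2 + 3/2, B(k)=1, C(k)=k + 1.
Need (k/2 + 3/2)·f(k+1) − (1)·f(k) = k + 1.
d = 0 from the (1,0,1) case.
A polynomial solution: f(k) = 2.
So s_k = (B(k−1)f/C)·t_k = (2/(k + 1))·t_k = factorial(k + 2)/2**k.
s_(k+1) − s_k = (k + 1)*factorial(k + 2)/(2*2**k) = t_k.
Sum = s_(11) − s_(2); s_(11) = 6081075/2, s_(2) = 6 ⇒ 6081063/2.

Σ = 6081063/2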